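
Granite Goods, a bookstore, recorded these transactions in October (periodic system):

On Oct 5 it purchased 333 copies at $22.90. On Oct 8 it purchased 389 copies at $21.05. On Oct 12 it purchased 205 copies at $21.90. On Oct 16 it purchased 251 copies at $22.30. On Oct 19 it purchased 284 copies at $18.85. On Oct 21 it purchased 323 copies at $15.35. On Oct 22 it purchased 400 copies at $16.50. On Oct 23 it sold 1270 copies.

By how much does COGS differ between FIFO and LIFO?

FIFO COGS: 333 @ $22.90 + 389 @ $21.05 + 205 @ $21.90 + 251 @ $22.30 + 92 @ $18.85 = $27,635.15
LIFO COGS: 400 @ $16.50 + 323 @ $15.35 + 284 @ $18.85 + 251 @ $22.30 + 12 @ $21.90 = $22,771.55
Difference = |$27,635.15 − $22,771.55| = $4,863.60

$4,863.60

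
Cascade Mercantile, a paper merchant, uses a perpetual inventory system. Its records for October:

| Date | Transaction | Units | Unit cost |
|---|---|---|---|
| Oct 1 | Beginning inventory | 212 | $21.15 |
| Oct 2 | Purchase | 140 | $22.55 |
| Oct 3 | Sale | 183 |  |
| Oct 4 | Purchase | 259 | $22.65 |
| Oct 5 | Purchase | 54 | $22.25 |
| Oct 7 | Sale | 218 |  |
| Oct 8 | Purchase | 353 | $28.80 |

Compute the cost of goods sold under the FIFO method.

COGS = $8,750.65

Oct 3, 183 sold [FIFO — oldest first]: 183 @ $21.15 = $3,870.45
Oct 7, 218 sold [FIFO — oldest first]: 29 @ $21.15 + 140 @ $22.55 + 49 @ $22.65 = $4,880.20
Total COGS = $3,870.45 + $4,880.20 = $8,750.65
Ending inventory: 210 @ $22.65 + 54 @ $22.25 + 353 @ $28.80 = $16,124.40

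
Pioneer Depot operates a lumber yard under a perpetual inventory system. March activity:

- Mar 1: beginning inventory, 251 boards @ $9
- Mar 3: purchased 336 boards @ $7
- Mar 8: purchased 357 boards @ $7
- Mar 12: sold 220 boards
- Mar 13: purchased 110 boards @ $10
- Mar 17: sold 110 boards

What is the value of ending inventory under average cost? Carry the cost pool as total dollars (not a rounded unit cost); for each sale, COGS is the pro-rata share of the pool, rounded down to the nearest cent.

After Mar 1: 251 on hand, pool $2,259.00 (≈ $9.0000 each)
After Mar 3: 587 on hand, pool $4,611.00 (≈ $7.8552 each)
After Mar 8: 944 on hand, pool $7,110.00 (≈ $7.5318 each)
Mar 12, sell 220: 220/944 × $7,110.00 → $1,656.99
After Mar 13: 834 on hand, pool $6,553.01 (≈ $7.8573 each)
Mar 17, sell 110: 110/834 × $6,553.01 → $864.30
Total COGS = $1,656.99 + $864.30 = $2,521.29
Ending inventory (cost pool remaining) = $5,688.71

Ending inventory = $5,688.71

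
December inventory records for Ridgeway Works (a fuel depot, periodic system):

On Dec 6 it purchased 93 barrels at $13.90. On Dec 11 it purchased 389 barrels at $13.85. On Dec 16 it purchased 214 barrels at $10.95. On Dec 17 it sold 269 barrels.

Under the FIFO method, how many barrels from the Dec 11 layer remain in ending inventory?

213

Dec 17, 269 sold [FIFO — oldest first]: 93 @ $13.90 + 176 @ $13.85 = $3,730.30
Ending inventory: 213 @ $13.85 + 214 @ $10.95 = $5,293.35
Check: goods available $9,023.65 = COGS $3,730.30 + ending $5,293.35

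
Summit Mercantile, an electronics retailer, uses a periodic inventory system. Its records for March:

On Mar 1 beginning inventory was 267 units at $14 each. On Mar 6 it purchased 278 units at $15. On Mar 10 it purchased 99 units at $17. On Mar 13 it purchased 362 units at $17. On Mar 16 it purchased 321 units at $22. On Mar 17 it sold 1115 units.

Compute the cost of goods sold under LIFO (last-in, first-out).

COGS = $19,839

Mar 17, 1115 sold [LIFO — newest first]: 321 @ $22 + 362 @ $17 + 99 @ $17 + 278 @ $15 + 55 @ $14 = $19,839
Ending inventory: 212 @ $14 = $2,968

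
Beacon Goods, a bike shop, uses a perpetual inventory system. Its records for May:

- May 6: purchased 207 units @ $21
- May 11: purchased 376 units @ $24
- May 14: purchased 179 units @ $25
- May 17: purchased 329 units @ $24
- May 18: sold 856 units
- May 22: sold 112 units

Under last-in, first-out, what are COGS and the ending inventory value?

COGS = $23,159; ending inventory = $2,583

May 18, 856 sold [LIFO — newest first]: 329 @ $24 + 179 @ $25 + 348 @ $24 = $20,723
May 22, 112 sold [LIFO — newest first]: 28 @ $24 + 84 @ $21 = $2,436
Total COGS = $20,723 + $2,436 = $23,159
Ending inventory: 123 @ $21 = $2,583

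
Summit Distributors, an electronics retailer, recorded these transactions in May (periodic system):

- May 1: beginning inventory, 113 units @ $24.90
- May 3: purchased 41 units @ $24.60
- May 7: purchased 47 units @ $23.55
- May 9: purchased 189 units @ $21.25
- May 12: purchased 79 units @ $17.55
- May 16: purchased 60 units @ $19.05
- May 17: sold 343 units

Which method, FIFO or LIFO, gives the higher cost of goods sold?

FIFO COGS: 113 @ $24.90 + 41 @ $24.60 + 47 @ $23.55 + 142 @ $21.25 = $7,946.65
LIFO COGS: 60 @ $19.05 + 79 @ $17.55 + 189 @ $21.25 + 15 @ $23.55 = $6,898.95

FIFO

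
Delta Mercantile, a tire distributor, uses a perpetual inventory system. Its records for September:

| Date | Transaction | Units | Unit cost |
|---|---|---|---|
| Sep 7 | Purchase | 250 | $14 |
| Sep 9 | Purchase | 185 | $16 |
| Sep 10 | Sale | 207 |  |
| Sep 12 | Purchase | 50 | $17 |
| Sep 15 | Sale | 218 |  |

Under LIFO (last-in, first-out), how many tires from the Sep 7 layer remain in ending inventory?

60

Sep 10, 207 sold [LIFO — newest first]: 185 @ $16 + 22 @ $14 = $3,268
Sep 15, 218 sold [LIFO — newest first]: 50 @ $17 + 168 @ $14 = $3,202
Total COGS = $3,268 + $3,202 = $6,470
Ending inventory: 60 @ $14 = $840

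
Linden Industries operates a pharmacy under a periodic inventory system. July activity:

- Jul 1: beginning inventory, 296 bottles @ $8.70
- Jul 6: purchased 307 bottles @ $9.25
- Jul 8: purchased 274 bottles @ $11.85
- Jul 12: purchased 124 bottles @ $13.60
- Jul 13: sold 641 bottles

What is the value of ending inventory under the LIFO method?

Ending inventory = $3,167.20

Jul 13, 641 sold [LIFO — newest first]: 124 @ $13.60 + 274 @ $11.85 + 243 @ $9.25 = $7,181.05
Ending inventory: 296 @ $8.70 + 64 @ $9.25 = $3,167.20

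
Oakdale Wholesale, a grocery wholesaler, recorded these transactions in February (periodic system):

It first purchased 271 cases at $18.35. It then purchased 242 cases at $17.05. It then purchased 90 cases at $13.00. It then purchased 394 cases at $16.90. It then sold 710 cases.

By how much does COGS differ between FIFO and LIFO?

$395.35

FIFO COGS: 271 @ $18.35 + 242 @ $17.05 + 90 @ $13.00 + 107 @ $16.90 = $12,077.25
LIFO COGS: 394 @ $16.90 + 90 @ $13.00 + 226 @ $17.05 = $11,681.90
Difference = |$12,077.25 − $11,681.90| = $395.35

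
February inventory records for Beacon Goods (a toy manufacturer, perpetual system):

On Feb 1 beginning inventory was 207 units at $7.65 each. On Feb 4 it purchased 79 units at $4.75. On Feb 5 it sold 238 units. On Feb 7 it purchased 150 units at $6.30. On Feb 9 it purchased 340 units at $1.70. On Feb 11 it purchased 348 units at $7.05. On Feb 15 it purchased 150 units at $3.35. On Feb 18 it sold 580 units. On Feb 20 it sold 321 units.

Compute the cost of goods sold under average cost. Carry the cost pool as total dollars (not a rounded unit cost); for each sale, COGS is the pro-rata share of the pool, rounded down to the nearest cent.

After Feb 1: 207 on hand, pool $1,583.55 (≈ $7.6500 each)
After Feb 4: 286 on hand, pool $1,958.80 (≈ $6.8490 each)
Feb 5, sell 238: 238/286 × $1,958.80 → $1,630.05
After Feb 7: 198 on hand, pool $1,273.75 (≈ $6.4331 each)
After Feb 9: 538 on hand, pool $1,851.75 (≈ $3.4419 each)
After Feb 11: 886 on hand, pool $4,305.15 (≈ $4.8591 each)
After Feb 15: 1036 on hand, pool $4,807.65 (≈ $4.6406 each)
Feb 18, sell 580: 580/1036 × $4,807.65 → $2,691.54
Feb 20, sell 321: 321/456 × $2,116.11 → $1,489.63
Total COGS = $1,630.05 + $2,691.54 + $1,489.63 = $5,811.22
Ending inventory (cost pool remaining) = $626.48

COGS = $5,811.22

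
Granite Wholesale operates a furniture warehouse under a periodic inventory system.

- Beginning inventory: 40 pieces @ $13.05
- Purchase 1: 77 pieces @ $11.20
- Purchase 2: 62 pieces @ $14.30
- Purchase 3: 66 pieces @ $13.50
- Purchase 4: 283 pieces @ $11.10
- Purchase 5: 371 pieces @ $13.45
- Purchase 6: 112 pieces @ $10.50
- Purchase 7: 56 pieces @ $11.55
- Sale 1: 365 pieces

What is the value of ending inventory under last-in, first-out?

Sale 1 (365) [LIFO — newest first]: 56 @ $11.55 + 112 @ $10.50 + 197 @ $13.45 = $4,472.45
Ending inventory: 40 @ $13.05 + 77 @ $11.20 + 62 @ $14.30 + 66 @ $13.50 + 283 @ $11.10 + 174 @ $13.45 = $8,643.60

Ending inventory = $8,643.60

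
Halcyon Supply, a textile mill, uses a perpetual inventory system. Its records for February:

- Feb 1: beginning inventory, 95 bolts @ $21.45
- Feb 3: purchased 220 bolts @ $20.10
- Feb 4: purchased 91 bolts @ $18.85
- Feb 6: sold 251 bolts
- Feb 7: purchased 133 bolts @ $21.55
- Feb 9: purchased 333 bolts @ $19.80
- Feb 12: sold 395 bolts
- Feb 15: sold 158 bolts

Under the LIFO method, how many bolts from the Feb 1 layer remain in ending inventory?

Feb 6, 251 sold [LIFO — newest first]: 91 @ $18.85 + 160 @ $20.10 = $4,931.35
Feb 12, 395 sold [LIFO — newest first]: 333 @ $19.80 + 62 @ $21.55 = $7,929.50
Feb 15, 158 sold [LIFO — newest first]: 71 @ $21.55 + 60 @ $20.10 + 27 @ $21.45 = $3,315.20
Total COGS = $4,931.35 + $7,929.50 + $3,315.20 = $16,176.05
Ending inventory: 68 @ $21.45 = $1,458.60

68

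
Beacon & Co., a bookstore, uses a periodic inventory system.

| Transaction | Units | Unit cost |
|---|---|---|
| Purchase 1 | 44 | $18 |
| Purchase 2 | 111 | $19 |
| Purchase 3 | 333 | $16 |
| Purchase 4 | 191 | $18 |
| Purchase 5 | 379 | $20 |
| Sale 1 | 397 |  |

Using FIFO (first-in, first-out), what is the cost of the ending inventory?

Sale 1 (397) [FIFO — oldest first]: 44 @ $18 + 111 @ $19 + 242 @ $16 = $6,773
Ending inventory: 91 @ $16 + 191 @ $18 + 379 @ $20 = $12,474

Ending inventory = $12,474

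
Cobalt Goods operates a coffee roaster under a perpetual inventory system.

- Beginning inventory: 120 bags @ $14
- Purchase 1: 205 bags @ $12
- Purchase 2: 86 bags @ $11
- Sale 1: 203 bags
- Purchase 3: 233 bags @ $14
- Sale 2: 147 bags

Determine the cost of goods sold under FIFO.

COGS = $4,415

Sale 1 (203) [FIFO — oldest first]: 120 @ $14 + 83 @ $12 = $2,676
Sale 2 (147) [FIFO — oldest first]: 122 @ $12 + 25 @ $11 = $1,739
Total COGS = $2,676 + $1,739 = $4,415
Ending inventory: 61 @ $11 + 233 @ $14 = $3,933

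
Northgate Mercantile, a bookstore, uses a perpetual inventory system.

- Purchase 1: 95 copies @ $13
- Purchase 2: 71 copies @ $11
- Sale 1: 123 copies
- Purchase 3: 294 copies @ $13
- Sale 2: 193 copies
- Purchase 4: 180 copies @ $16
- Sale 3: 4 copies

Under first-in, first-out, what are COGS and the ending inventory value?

COGS = $4,018; ending inventory = $4,700

Sale 1 (123) [FIFO — oldest first]: 95 @ $13 + 28 @ $11 = $1,543
Sale 2 (193) [FIFO — oldest first]: 43 @ $11 + 150 @ $13 = $2,423
Sale 3 (4) [FIFO — oldest first]: 4 @ $13 = $52
Total COGS = $1,543 + $2,423 + $52 = $4,018
Ending inventory: 140 @ $13 + 180 @ $16 = $4,700
Check: goods available $8,718 = COGS $4,018 + ending $4,700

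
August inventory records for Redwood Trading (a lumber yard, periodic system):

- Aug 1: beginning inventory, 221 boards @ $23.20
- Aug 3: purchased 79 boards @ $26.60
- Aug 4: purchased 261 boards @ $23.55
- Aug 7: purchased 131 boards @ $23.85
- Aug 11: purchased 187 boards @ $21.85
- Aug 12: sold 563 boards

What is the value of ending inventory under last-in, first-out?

Aug 12, 563 sold [LIFO — newest first]: 187 @ $21.85 + 131 @ $23.85 + 245 @ $23.55 = $12,980.05
Ending inventory: 221 @ $23.20 + 79 @ $26.60 + 16 @ $23.55 = $7,605.40
Check: goods available $20,585.45 = COGS $12,980.05 + ending $7,605.40

Ending inventory = $7,605.40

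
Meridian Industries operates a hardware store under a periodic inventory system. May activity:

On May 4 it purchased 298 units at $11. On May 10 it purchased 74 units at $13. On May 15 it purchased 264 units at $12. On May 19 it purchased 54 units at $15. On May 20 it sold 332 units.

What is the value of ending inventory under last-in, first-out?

May 20, 332 sold [LIFO — newest first]: 54 @ $15 + 264 @ $12 + 14 @ $13 = $4,160
Ending inventory: 298 @ $11 + 60 @ $13 = $4,058
Check: goods available $8,218 = COGS $4,160 + ending $4,058

Ending inventory = $4,058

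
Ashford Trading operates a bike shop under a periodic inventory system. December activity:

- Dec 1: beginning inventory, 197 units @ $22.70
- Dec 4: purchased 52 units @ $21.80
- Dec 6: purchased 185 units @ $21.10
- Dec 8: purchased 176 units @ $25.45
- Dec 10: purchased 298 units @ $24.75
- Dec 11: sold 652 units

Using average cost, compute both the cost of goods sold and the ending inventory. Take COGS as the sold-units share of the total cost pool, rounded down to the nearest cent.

Dec 11, sell 652: 652/908 × $21,363.70 → $15,340.45
Ending inventory (cost pool remaining) = $6,023.25

COGS = $15,340.45; ending inventory = $6,023.25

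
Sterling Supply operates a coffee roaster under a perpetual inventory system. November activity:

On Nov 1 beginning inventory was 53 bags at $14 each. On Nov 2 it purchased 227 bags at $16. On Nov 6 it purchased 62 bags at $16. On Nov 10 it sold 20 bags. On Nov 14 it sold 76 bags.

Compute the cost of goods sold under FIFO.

COGS = $1,430

Nov 10, 20 sold [FIFO — oldest first]: 20 @ $14 = $280
Nov 14, 76 sold [FIFO — oldest first]: 33 @ $14 + 43 @ $16 = $1,150
Total COGS = $280 + $1,150 = $1,430
Ending inventory: 184 @ $16 + 62 @ $16 = $3,936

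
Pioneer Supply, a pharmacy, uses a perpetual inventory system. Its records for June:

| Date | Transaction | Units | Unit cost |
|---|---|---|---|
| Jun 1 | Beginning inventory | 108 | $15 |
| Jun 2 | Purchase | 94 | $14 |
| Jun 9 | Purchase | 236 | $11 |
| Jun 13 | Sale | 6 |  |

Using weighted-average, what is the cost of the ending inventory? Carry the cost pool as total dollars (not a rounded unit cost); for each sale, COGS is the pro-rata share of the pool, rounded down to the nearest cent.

After Jun 1: 108 on hand, pool $1,620.00 (≈ $15.0000 each)
After Jun 2: 202 on hand, pool $2,936.00 (≈ $14.5347 each)
After Jun 9: 438 on hand, pool $5,532.00 (≈ $12.6301 each)
Jun 13, sell 6: 6/438 × $5,532.00 → $75.78
Ending inventory (cost pool remaining) = $5,456.22

Ending inventory = $5,456.22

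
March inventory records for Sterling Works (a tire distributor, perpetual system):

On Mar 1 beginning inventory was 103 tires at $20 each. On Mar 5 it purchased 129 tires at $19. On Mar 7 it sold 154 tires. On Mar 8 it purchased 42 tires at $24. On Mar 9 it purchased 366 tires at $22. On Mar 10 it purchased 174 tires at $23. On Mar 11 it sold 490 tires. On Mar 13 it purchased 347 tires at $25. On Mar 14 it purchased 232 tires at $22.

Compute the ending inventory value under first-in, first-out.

Mar 7, 154 sold [FIFO — oldest first]: 103 @ $20 + 51 @ $19 = $3,029
Mar 11, 490 sold [FIFO — oldest first]: 78 @ $19 + 42 @ $24 + 366 @ $22 + 4 @ $23 = $10,634
Total COGS = $3,029 + $10,634 = $13,663
Ending inventory: 170 @ $23 + 347 @ $25 + 232 @ $22 = $17,689

Ending inventory = $17,689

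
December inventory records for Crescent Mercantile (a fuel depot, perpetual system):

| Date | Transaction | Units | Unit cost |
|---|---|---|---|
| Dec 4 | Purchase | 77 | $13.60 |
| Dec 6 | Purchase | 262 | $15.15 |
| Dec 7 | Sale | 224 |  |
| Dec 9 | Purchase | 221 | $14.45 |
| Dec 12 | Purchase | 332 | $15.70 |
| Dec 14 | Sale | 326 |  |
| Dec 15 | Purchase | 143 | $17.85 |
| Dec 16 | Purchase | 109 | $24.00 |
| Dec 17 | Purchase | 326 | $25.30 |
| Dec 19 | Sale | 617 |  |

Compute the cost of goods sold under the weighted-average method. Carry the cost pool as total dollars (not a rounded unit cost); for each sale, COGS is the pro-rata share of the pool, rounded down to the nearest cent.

After Dec 4: 77 on hand, pool $1,047.20 (≈ $13.6000 each)
After Dec 6: 339 on hand, pool $5,016.50 (≈ $14.7979 each)
Dec 7, sell 224: 224/339 × $5,016.50 → $3,314.73
After Dec 9: 336 on hand, pool $4,895.22 (≈ $14.5691 each)
After Dec 12: 668 on hand, pool $10,107.62 (≈ $15.1312 each)
Dec 14, sell 326: 326/668 × $10,107.62 → $4,932.76
After Dec 15: 485 on hand, pool $7,727.41 (≈ $15.9328 each)
After Dec 16: 594 on hand, pool $10,343.41 (≈ $17.4131 each)
After Dec 17: 920 on hand, pool $18,591.21 (≈ $20.2078 each)
Dec 19, sell 617: 617/920 × $18,591.21 → $12,468.23
Total COGS = $3,314.73 + $4,932.76 + $12,468.23 = $20,715.72
Ending inventory (cost pool remaining) = $6,122.98

COGS = $20,715.72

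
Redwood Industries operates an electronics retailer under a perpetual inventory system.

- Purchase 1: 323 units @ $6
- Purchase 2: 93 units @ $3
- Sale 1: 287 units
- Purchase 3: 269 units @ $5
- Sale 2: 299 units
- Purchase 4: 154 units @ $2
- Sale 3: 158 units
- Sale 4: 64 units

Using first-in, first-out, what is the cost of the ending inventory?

Ending inventory = $62

Sale 1 (287) [FIFO — oldest first]: 287 @ $6 = $1,722
Sale 2 (299) [FIFO — oldest first]: 36 @ $6 + 93 @ $3 + 170 @ $5 = $1,345
Sale 3 (158) [FIFO — oldest first]: 99 @ $5 + 59 @ $2 = $613
Sale 4 (64) [FIFO — oldest first]: 64 @ $2 = $128
Total COGS = $1,722 + $1,345 + $613 + $128 = $3,808
Ending inventory: 31 @ $2 = $62
Check: goods available $3,870 = COGS $3,808 + ending $62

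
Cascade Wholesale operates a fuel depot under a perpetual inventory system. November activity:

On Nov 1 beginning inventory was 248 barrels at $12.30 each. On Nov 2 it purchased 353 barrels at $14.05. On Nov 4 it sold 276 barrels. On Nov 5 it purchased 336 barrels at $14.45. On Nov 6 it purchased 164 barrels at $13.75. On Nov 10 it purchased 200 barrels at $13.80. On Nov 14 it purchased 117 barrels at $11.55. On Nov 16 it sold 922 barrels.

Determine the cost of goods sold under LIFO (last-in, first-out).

Nov 4, 276 sold [LIFO — newest first]: 276 @ $14.05 = $3,877.80
Nov 16, 922 sold [LIFO — newest first]: 117 @ $11.55 + 200 @ $13.80 + 164 @ $13.75 + 336 @ $14.45 + 77 @ $14.05 + 28 @ $12.30 = $12,647.80
Total COGS = $3,877.80 + $12,647.80 = $16,525.60
Ending inventory: 220 @ $12.30 = $2,706.00

COGS = $16,525.60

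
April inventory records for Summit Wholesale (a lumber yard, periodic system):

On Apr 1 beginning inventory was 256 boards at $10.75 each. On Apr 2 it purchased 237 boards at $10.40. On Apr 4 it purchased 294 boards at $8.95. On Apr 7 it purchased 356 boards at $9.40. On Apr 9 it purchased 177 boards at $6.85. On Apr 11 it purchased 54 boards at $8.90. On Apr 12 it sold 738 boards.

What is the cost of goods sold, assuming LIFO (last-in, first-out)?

Apr 12, 738 sold [LIFO — newest first]: 54 @ $8.90 + 177 @ $6.85 + 356 @ $9.40 + 151 @ $8.95 = $6,390.90
Ending inventory: 256 @ $10.75 + 237 @ $10.40 + 143 @ $8.95 = $6,496.65

COGS = $6,390.90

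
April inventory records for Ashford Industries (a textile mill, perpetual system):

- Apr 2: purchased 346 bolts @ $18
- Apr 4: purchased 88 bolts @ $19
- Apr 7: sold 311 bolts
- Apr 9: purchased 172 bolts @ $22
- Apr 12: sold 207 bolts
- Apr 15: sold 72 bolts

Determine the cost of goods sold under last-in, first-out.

Apr 7, 311 sold [LIFO — newest first]: 88 @ $19 + 223 @ $18 = $5,686
Apr 12, 207 sold [LIFO — newest first]: 172 @ $22 + 35 @ $18 = $4,414
Apr 15, 72 sold [LIFO — newest first]: 72 @ $18 = $1,296
Total COGS = $5,686 + $4,414 + $1,296 = $11,396
Ending inventory: 16 @ $18 = $288

COGS = $11,396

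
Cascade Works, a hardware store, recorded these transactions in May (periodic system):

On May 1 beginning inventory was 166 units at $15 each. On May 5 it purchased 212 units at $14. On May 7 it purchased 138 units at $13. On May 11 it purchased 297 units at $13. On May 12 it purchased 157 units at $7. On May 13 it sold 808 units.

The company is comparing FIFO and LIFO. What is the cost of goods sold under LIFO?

COGS = $9,782

FIFO COGS: 166 @ $15 + 212 @ $14 + 138 @ $13 + 292 @ $13 = $11,048
LIFO COGS: 157 @ $7 + 297 @ $13 + 138 @ $13 + 212 @ $14 + 4 @ $15 = $9,782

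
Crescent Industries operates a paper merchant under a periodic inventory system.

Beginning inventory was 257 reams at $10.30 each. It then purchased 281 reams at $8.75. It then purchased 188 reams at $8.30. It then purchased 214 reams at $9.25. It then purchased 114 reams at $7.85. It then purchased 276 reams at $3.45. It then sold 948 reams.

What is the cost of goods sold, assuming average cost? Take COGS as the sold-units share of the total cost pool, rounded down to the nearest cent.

COGS = $7,479.11

Sale 1, sell 948: 948/1330 × $10,492.85 → $7,479.11
Ending inventory (cost pool remaining) = $3,013.74
Check: goods available $10,492.85 = COGS $7,479.11 + ending $3,013.74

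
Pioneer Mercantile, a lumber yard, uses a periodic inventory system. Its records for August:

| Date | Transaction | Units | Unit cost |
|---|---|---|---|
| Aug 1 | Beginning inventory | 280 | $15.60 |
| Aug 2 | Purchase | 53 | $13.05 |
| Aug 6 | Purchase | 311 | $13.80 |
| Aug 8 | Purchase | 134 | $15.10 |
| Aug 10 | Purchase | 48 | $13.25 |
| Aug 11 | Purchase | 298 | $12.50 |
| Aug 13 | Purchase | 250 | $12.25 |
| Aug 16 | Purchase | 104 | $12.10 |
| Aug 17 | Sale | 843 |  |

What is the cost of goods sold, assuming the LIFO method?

COGS = $10,829.50

Aug 17, 843 sold [LIFO — newest first]: 104 @ $12.10 + 250 @ $12.25 + 298 @ $12.50 + 48 @ $13.25 + 134 @ $15.10 + 9 @ $13.80 = $10,829.50
Ending inventory: 280 @ $15.60 + 53 @ $13.05 + 302 @ $13.80 = $9,227.25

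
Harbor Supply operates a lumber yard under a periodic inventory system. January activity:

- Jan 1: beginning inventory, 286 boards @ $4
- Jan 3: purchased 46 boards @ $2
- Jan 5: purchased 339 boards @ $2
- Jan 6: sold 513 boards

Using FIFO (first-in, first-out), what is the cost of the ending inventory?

Ending inventory = $316

Jan 6, 513 sold [FIFO — oldest first]: 286 @ $4 + 46 @ $2 + 181 @ $2 = $1,598
Ending inventory: 158 @ $2 = $316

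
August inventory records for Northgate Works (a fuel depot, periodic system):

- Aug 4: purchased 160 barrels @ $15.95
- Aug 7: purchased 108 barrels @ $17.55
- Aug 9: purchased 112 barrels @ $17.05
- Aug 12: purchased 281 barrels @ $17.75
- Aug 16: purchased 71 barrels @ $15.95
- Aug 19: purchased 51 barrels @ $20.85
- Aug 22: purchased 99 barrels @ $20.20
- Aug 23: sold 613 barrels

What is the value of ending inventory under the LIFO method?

Ending inventory = $4,464.45

Aug 23, 613 sold [LIFO — newest first]: 99 @ $20.20 + 51 @ $20.85 + 71 @ $15.95 + 281 @ $17.75 + 111 @ $17.05 = $11,075.90
Ending inventory: 160 @ $15.95 + 108 @ $17.55 + 1 @ $17.05 = $4,464.45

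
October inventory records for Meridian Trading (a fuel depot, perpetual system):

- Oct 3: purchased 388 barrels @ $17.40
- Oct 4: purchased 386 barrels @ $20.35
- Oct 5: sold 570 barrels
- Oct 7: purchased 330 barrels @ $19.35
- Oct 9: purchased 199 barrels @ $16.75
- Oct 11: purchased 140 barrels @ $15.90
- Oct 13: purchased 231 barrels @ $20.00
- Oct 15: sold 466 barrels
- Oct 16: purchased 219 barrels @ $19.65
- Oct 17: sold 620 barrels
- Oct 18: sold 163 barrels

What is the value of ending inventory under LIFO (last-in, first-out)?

Oct 5, 570 sold [LIFO — newest first]: 386 @ $20.35 + 184 @ $17.40 = $11,056.70
Oct 15, 466 sold [LIFO — newest first]: 231 @ $20.00 + 140 @ $15.90 + 95 @ $16.75 = $8,437.25
Oct 17, 620 sold [LIFO — newest first]: 219 @ $19.65 + 104 @ $16.75 + 297 @ $19.35 = $11,792.30
Oct 18, 163 sold [LIFO — newest first]: 33 @ $19.35 + 130 @ $17.40 = $2,900.55
Total COGS = $11,056.70 + $8,437.25 + $11,792.30 + $2,900.55 = $34,186.80
Ending inventory: 74 @ $17.40 = $1,287.60
Check: goods available $35,474.40 = COGS $34,186.80 + ending $1,287.60

Ending inventory = $1,287.60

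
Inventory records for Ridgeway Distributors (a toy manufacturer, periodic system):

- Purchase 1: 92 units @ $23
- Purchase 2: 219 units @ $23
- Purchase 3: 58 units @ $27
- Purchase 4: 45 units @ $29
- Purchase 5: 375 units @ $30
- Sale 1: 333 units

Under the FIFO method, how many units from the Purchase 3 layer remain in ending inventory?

36

Sale 1 (333) [FIFO — oldest first]: 92 @ $23 + 219 @ $23 + 22 @ $27 = $7,747
Ending inventory: 36 @ $27 + 45 @ $29 + 375 @ $30 = $13,527
Check: goods available $21,274 = COGS $7,747 + ending $13,527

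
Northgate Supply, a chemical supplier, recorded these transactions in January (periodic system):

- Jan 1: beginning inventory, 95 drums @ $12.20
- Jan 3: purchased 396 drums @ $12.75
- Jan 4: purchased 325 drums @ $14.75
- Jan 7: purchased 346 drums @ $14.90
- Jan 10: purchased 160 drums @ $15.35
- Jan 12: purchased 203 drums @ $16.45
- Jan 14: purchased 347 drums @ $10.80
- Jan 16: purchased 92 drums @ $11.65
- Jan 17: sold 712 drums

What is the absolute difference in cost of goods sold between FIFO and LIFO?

$234.50

FIFO COGS: 95 @ $12.20 + 396 @ $12.75 + 221 @ $14.75 = $9,467.75
LIFO COGS: 92 @ $11.65 + 347 @ $10.80 + 203 @ $16.45 + 70 @ $15.35 = $9,233.25
Difference = |$9,467.75 − $9,233.25| = $234.50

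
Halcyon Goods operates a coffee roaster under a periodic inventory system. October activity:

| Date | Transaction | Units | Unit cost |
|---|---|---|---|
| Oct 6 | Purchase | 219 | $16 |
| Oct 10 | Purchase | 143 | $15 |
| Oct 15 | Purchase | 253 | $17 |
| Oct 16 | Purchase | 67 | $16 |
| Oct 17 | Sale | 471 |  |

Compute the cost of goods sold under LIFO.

COGS = $7,646

Oct 17, 471 sold [LIFO — newest first]: 67 @ $16 + 253 @ $17 + 143 @ $15 + 8 @ $16 = $7,646
Ending inventory: 211 @ $16 = $3,376
Check: goods available $11,022 = COGS $7,646 + ending $3,376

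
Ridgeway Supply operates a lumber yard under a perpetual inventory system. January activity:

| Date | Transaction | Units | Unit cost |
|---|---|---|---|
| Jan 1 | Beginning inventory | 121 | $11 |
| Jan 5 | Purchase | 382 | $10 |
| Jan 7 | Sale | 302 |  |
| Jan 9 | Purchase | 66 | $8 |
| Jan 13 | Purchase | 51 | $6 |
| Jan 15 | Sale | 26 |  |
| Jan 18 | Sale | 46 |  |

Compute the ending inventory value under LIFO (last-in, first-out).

Ending inventory = $2,491

Jan 7, 302 sold [LIFO — newest first]: 302 @ $10 = $3,020
Jan 15, 26 sold [LIFO — newest first]: 26 @ $6 = $156
Jan 18, 46 sold [LIFO — newest first]: 25 @ $6 + 21 @ $8 = $318
Total COGS = $3,020 + $156 + $318 = $3,494
Ending inventory: 121 @ $11 + 80 @ $10 + 45 @ $8 = $2,491
Check: goods available $5,985 = COGS $3,494 + ending $2,491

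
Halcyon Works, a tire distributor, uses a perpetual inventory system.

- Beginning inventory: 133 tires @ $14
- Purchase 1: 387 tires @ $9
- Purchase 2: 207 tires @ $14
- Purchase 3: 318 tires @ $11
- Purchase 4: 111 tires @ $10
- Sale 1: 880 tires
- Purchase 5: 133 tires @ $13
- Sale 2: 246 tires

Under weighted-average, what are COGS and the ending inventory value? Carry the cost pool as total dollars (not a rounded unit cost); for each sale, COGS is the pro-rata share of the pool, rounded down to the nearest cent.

After Beginning: 133 on hand, pool $1,862.00 (≈ $14.0000 each)
After Purchase 1: 520 on hand, pool $5,345.00 (≈ $10.2788 each)
After Purchase 2: 727 on hand, pool $8,243.00 (≈ $11.3384 each)
After Purchase 3: 1045 on hand, pool $11,741.00 (≈ $11.2354 each)
After Purchase 4: 1156 on hand, pool $12,851.00 (≈ $11.1168 each)
Sale 1, sell 880: 880/1156 × $12,851.00 → $9,782.76
After Purchase 5: 409 on hand, pool $4,797.24 (≈ $11.7292 each)
Sale 2, sell 246: 246/409 × $4,797.24 → $2,885.38
Total COGS = $9,782.76 + $2,885.38 = $12,668.14
Ending inventory (cost pool remaining) = $1,911.86
Check: goods available $14,580.00 = COGS $12,668.14 + ending $1,911.86

COGS = $12,668.14; ending inventory = $1,911.86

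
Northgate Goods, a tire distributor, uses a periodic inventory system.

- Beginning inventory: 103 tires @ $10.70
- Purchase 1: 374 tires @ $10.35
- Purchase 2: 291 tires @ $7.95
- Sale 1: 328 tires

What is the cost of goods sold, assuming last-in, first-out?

Sale 1 (328) [LIFO — newest first]: 291 @ $7.95 + 37 @ $10.35 = $2,696.40
Ending inventory: 103 @ $10.70 + 337 @ $10.35 = $4,590.05

COGS = $2,696.40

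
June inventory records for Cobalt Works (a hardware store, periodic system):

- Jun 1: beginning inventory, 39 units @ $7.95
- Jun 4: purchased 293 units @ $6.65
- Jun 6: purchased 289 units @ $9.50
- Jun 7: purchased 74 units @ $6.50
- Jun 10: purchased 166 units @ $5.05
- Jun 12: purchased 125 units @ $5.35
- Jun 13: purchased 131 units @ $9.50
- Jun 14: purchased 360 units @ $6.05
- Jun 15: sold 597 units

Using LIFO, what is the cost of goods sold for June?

COGS = $3,989.60

Jun 15, 597 sold [LIFO — newest first]: 360 @ $6.05 + 131 @ $9.50 + 106 @ $5.35 = $3,989.60
Ending inventory: 39 @ $7.95 + 293 @ $6.65 + 289 @ $9.50 + 74 @ $6.50 + 166 @ $5.05 + 19 @ $5.35 = $6,424.95
Check: goods available $10,414.55 = COGS $3,989.60 + ending $6,424.95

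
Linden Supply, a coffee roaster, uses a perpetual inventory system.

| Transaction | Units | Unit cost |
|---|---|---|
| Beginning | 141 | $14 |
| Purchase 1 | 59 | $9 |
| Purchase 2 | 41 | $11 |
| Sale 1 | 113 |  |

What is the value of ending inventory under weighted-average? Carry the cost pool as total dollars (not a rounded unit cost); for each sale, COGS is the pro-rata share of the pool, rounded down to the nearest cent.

After Beginning: 141 on hand, pool $1,974.00 (≈ $14.0000 each)
After Purchase 1: 200 on hand, pool $2,505.00 (≈ $12.5250 each)
After Purchase 2: 241 on hand, pool $2,956.00 (≈ $12.2656 each)
Sale 1, sell 113: 113/241 × $2,956.00 → $1,386.00
Ending inventory (cost pool remaining) = $1,570.00

Ending inventory = $1,570.00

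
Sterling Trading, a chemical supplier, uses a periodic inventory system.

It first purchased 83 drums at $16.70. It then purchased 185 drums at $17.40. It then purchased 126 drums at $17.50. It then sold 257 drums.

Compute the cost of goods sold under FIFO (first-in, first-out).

COGS = $4,413.70

Sale 1 (257) [FIFO — oldest first]: 83 @ $16.70 + 174 @ $17.40 = $4,413.70
Ending inventory: 11 @ $17.40 + 126 @ $17.50 = $2,396.40
Check: goods available $6,810.10 = COGS $4,413.70 + ending $2,396.40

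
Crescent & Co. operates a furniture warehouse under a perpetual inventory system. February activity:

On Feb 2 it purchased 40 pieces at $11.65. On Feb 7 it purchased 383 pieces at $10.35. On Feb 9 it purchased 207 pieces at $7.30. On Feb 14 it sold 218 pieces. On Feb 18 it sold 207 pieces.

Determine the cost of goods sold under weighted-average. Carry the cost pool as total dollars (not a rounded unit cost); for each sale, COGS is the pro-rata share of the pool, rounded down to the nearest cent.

After Feb 2: 40 on hand, pool $466.00 (≈ $11.6500 each)
After Feb 7: 423 on hand, pool $4,430.05 (≈ $10.4729 each)
After Feb 9: 630 on hand, pool $5,941.15 (≈ $9.4304 each)
Feb 14, sell 218: 218/630 × $5,941.15 → $2,055.82
Feb 18, sell 207: 207/412 × $3,885.33 → $1,952.09
Total COGS = $2,055.82 + $1,952.09 = $4,007.91
Ending inventory (cost pool remaining) = $1,933.24

COGS = $4,007.91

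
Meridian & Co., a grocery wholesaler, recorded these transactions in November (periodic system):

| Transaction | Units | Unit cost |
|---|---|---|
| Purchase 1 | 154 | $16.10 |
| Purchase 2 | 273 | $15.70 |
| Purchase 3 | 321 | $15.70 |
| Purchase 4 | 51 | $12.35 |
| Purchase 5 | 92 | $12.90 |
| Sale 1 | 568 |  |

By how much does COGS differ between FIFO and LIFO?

$490.05

FIFO COGS: 154 @ $16.10 + 273 @ $15.70 + 141 @ $15.70 = $8,979.20
LIFO COGS: 92 @ $12.90 + 51 @ $12.35 + 321 @ $15.70 + 104 @ $15.70 = $8,489.15
Difference = |$8,979.20 − $8,489.15| = $490.05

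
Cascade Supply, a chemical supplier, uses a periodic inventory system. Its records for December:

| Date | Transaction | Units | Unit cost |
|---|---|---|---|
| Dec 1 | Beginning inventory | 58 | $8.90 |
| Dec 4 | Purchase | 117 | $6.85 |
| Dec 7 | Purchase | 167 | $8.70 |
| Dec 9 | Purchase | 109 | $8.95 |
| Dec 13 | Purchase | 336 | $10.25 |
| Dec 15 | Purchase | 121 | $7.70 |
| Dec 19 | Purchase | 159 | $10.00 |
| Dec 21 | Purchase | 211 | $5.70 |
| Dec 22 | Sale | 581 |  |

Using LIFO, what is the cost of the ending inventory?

Ending inventory = $6,267.60

Dec 22, 581 sold [LIFO — newest first]: 211 @ $5.70 + 159 @ $10.00 + 121 @ $7.70 + 90 @ $10.25 = $4,646.90
Ending inventory: 58 @ $8.90 + 117 @ $6.85 + 167 @ $8.70 + 109 @ $8.95 + 246 @ $10.25 = $6,267.60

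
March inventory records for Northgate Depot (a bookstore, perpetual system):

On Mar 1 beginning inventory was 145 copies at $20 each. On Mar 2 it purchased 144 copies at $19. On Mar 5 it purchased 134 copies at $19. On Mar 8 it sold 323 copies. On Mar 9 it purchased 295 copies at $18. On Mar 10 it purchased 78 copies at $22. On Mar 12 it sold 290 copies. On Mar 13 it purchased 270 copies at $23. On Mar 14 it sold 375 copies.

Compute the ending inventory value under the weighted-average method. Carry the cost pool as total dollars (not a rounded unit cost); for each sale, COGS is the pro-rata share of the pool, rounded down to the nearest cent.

After Mar 1: 145 on hand, pool $2,900.00 (≈ $20.0000 each)
After Mar 2: 289 on hand, pool $5,636.00 (≈ $19.5017 each)
After Mar 5: 423 on hand, pool $8,182.00 (≈ $19.3428 each)
Mar 8, sell 323: 323/423 × $8,182.00 → $6,247.72
After Mar 9: 395 on hand, pool $7,244.28 (≈ $18.3399 each)
After Mar 10: 473 on hand, pool $8,960.28 (≈ $18.9435 each)
Mar 12, sell 290: 290/473 × $8,960.28 → $5,493.61
After Mar 13: 453 on hand, pool $9,676.67 (≈ $21.3613 each)
Mar 14, sell 375: 375/453 × $9,676.67 → $8,010.48
Total COGS = $6,247.72 + $5,493.61 + $8,010.48 = $19,751.81
Ending inventory (cost pool remaining) = $1,666.19
Check: goods available $21,418.00 = COGS $19,751.81 + ending $1,666.19

Ending inventory = $1,666.19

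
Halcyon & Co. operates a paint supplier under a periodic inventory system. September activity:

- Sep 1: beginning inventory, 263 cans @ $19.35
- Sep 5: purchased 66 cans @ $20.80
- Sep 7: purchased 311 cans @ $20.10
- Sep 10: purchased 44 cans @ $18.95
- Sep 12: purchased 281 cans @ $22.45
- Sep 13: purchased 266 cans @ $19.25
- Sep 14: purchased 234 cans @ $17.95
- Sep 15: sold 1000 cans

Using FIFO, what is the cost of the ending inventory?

Ending inventory = $8,647.05

Sep 15, 1000 sold [FIFO — oldest first]: 263 @ $19.35 + 66 @ $20.80 + 311 @ $20.10 + 44 @ $18.95 + 281 @ $22.45 + 35 @ $19.25 = $20,528.95
Ending inventory: 231 @ $19.25 + 234 @ $17.95 = $8,647.05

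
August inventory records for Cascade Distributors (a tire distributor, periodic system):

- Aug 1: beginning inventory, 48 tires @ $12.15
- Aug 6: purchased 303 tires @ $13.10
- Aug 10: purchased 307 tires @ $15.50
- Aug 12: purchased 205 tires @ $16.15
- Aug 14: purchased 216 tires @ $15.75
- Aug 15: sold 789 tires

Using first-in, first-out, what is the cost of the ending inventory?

Aug 15, 789 sold [FIFO — oldest first]: 48 @ $12.15 + 303 @ $13.10 + 307 @ $15.50 + 131 @ $16.15 = $11,426.65
Ending inventory: 74 @ $16.15 + 216 @ $15.75 = $4,597.10
Check: goods available $16,023.75 = COGS $11,426.65 + ending $4,597.10

Ending inventory = $4,597.10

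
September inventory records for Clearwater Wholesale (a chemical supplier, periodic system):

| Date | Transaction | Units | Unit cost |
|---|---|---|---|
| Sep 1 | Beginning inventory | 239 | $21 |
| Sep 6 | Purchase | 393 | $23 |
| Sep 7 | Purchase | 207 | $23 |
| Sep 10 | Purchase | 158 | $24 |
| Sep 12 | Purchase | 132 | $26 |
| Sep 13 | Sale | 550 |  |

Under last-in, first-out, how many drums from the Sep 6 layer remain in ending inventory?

340

Sep 13, 550 sold [LIFO — newest first]: 132 @ $26 + 158 @ $24 + 207 @ $23 + 53 @ $23 = $13,204
Ending inventory: 239 @ $21 + 340 @ $23 = $12,839
Check: goods available $26,043 = COGS $13,204 + ending $12,839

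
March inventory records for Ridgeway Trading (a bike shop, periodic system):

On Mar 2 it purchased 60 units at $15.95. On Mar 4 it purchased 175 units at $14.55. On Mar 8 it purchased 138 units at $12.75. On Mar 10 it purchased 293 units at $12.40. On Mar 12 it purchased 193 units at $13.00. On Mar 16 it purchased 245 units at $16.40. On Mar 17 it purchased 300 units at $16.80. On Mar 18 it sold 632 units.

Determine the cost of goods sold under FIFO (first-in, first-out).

Mar 18, 632 sold [FIFO — oldest first]: 60 @ $15.95 + 175 @ $14.55 + 138 @ $12.75 + 259 @ $12.40 = $8,474.35
Ending inventory: 34 @ $12.40 + 193 @ $13.00 + 245 @ $16.40 + 300 @ $16.80 = $11,988.60
Check: goods available $20,462.95 = COGS $8,474.35 + ending $11,988.60

COGS = $8,474.35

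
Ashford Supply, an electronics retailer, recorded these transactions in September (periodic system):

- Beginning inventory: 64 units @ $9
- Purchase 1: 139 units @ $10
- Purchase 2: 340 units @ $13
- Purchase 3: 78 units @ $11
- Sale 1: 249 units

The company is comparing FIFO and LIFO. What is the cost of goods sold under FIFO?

COGS = $2,564

FIFO COGS: 64 @ $9 + 139 @ $10 + 46 @ $13 = $2,564
LIFO COGS: 78 @ $11 + 171 @ $13 = $3,081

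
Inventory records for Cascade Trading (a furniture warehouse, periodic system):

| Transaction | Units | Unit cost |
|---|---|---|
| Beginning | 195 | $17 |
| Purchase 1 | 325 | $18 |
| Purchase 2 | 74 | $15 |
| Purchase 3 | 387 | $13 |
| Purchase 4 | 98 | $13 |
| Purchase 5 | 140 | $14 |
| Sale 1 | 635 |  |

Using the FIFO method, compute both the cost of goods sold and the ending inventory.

COGS = $10,808; ending inventory = $7,732

Sale 1 (635) [FIFO — oldest first]: 195 @ $17 + 325 @ $18 + 74 @ $15 + 41 @ $13 = $10,808
Ending inventory: 346 @ $13 + 98 @ $13 + 140 @ $14 = $7,732
Check: goods available $18,540 = COGS $10,808 + ending $7,732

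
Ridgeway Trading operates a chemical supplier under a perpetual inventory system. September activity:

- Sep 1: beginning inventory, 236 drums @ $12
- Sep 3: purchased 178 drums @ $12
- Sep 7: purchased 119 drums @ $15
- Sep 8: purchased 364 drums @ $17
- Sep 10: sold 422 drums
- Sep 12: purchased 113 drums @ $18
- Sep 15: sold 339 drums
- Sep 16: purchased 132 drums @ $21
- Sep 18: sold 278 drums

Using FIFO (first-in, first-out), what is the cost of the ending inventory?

Sep 10, 422 sold [FIFO — oldest first]: 236 @ $12 + 178 @ $12 + 8 @ $15 = $5,088
Sep 15, 339 sold [FIFO — oldest first]: 111 @ $15 + 228 @ $17 = $5,541
Sep 18, 278 sold [FIFO — oldest first]: 136 @ $17 + 113 @ $18 + 29 @ $21 = $4,955
Total COGS = $5,088 + $5,541 + $4,955 = $15,584
Ending inventory: 103 @ $21 = $2,163

Ending inventory = $2,163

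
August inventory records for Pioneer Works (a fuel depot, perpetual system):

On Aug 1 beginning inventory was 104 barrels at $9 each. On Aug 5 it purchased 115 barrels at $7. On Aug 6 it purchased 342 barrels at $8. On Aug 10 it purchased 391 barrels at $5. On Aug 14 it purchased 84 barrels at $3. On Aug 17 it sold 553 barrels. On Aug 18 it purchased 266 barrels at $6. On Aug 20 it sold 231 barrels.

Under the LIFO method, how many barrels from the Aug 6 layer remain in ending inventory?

Aug 17, 553 sold [LIFO — newest first]: 84 @ $3 + 391 @ $5 + 78 @ $8 = $2,831
Aug 20, 231 sold [LIFO — newest first]: 231 @ $6 = $1,386
Total COGS = $2,831 + $1,386 = $4,217
Ending inventory: 104 @ $9 + 115 @ $7 + 264 @ $8 + 35 @ $6 = $4,063

264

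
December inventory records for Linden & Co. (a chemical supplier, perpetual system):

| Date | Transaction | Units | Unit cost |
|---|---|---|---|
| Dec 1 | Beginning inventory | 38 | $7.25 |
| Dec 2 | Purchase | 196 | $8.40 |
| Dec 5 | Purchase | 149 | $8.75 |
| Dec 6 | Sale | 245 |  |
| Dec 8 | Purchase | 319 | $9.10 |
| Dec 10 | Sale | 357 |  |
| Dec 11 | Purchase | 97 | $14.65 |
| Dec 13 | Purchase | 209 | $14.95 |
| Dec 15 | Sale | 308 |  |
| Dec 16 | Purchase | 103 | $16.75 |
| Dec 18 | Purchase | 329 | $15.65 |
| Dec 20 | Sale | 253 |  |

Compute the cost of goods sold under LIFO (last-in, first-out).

Dec 6, 245 sold [LIFO — newest first]: 149 @ $8.75 + 96 @ $8.40 = $2,110.15
Dec 10, 357 sold [LIFO — newest first]: 319 @ $9.10 + 38 @ $8.40 = $3,222.10
Dec 15, 308 sold [LIFO — newest first]: 209 @ $14.95 + 97 @ $14.65 + 2 @ $8.40 = $4,562.40
Dec 20, 253 sold [LIFO — newest first]: 253 @ $15.65 = $3,959.45
Total COGS = $2,110.15 + $3,222.10 + $4,562.40 + $3,959.45 = $13,854.10
Ending inventory: 38 @ $7.25 + 60 @ $8.40 + 103 @ $16.75 + 76 @ $15.65 = $3,694.15

COGS = $13,854.10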